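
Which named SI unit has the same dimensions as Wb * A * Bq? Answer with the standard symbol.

Wb = V·s (flux: a volt is a weber per second),
    = kg·m²·s⁻²·A⁻¹.
Bq = 1/s = s⁻¹ (activity is decays per second).
Combining: Wb·A·Bq = (kg·m²·s⁻²·A⁻¹) · A · s⁻¹ = kg·m²·s⁻³.
kg·m²·s⁻³ is the base-SI form of the watt.

W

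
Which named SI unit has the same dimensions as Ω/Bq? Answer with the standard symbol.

Ω = V/A (resistance = voltage per current),
    = kg·m²·s⁻³·A⁻².
Bq = 1/s = s⁻¹ (activity is decays per second).
So Bq⁻¹ = s.
Combining: Ω·Bq⁻¹ = (kg·m²·s⁻³·A⁻²) · s = kg·m²·s⁻²·A⁻².
kg·m²·s⁻²·A⁻² is the base-SI form of the henry.

H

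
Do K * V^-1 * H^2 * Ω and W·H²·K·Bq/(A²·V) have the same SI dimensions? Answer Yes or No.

No

Left side:
  V = W/A (potential = power per current),
      = kg·m²·s⁻³·A⁻¹.
  So V⁻¹ = kg⁻¹·m⁻²·s³·A.
  H = Wb/A (inductance = flux per current),
      = kg·m²·s⁻²·A⁻².
  So H² = kg²·m⁴·s⁻⁴·A⁻⁴.
  Ω = V/A (resistance = voltage per current),
      = kg·m²·s⁻³·A⁻².
  Combining: K·V⁻¹·H²·Ω = K · (kg⁻¹·m⁻²·s³·A) · (kg²·m⁴·s⁻⁴·A⁻⁴) · (kg·m²·s⁻³·A⁻²) = kg²·m⁴·s⁻⁴·A⁻⁵·K.
Right side:
  W = J/s (power = energy per time),
      = kg·m²·s⁻³.
  V = W/A (potential = power per current),
      = kg·m²·s⁻³·A⁻¹.
  So V⁻¹ = kg⁻¹·m⁻²·s³·A.
  H = Wb/A (inductance = flux per current),
      = kg·m²·s⁻²·A⁻².
  So H² = kg²·m⁴·s⁻⁴·A⁻⁴.
  Bq = 1/s = s⁻¹ (activity is decays per second).
  Combining: W·A⁻²·V⁻¹·H²·K·Bq = (kg·m²·s⁻³) · A⁻² · (kg⁻¹·m⁻²·s³·A) · (kg²·m⁴·s⁻⁴·A⁻⁴) · K · s⁻¹ = kg²·m⁴·s⁻⁵·A⁻⁵·K.
Left is kg²·m⁴·s⁻⁴·A⁻⁵·K; right is kg²·m⁴·s⁻⁵·A⁻⁵·K — different.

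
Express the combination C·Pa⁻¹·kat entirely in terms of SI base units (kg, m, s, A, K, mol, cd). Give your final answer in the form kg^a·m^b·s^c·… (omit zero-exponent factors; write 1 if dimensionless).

kg⁻¹·m·s²·A·mol

C = A·s = s·A (charge = current × time).
Pa = N/m² (pressure = force per area),
    = kg·m⁻¹·s⁻².
So Pa⁻¹ = kg⁻¹·m·s².
kat = mol/s = s⁻¹·mol (catalytic activity).
Combining: C·Pa⁻¹·kat = (s·A) · (kg⁻¹·m·s²) · (s⁻¹·mol) = kg⁻¹·m·s²·A·mol.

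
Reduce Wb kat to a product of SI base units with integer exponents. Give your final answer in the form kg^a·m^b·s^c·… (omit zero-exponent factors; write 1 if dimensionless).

Wb = V·s (flux: a volt is a weber per second),
    = kg·m²·s⁻²·A⁻¹.
kat = mol/s = s⁻¹·mol (catalytic activity).
Combining: Wb·kat = (kg·m²·s⁻²·A⁻¹) · (s⁻¹·mol) = kg·m²·s⁻³·A⁻¹·mol.

kg·m²·s⁻³·A⁻¹·mol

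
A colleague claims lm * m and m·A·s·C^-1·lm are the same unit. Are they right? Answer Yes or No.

Left side:
  lm = cd·sr = cd (luminous flux; sr is dimensionless).
  Combining: lm·m = cd · m = m·cd.
Right side:
  C = A·s = s·A (charge = current × time).
  So C⁻¹ = s⁻¹·A⁻¹.
  lm = cd·sr = cd (luminous flux; sr is dimensionless).
  Combining: m·A·s·C⁻¹·lm = m · A · s · (s⁻¹·A⁻¹) · cd = m·cd.
Both reduce to m·cd.

Yes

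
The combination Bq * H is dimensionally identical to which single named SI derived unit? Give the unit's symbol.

Ω

Bq = 1/s = s⁻¹ (activity is decays per second).
H = Wb/A (inductance = flux per current),
    = kg·m²·s⁻²·A⁻².
Combining: Bq·H = s⁻¹ · (kg·m²·s⁻²·A⁻²) = kg·m²·s⁻³·A⁻².
kg·m²·s⁻³·A⁻² is the base-SI form of the ohm.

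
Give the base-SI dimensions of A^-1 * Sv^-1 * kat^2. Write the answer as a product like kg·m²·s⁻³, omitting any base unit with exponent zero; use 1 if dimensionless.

Sv = m²·s⁻².
So Sv⁻¹ = m⁻²·s².
kat = s⁻¹·mol.
So kat² = s⁻²·mol².
Combining: A⁻¹·Sv⁻¹·kat² = A⁻¹ · (m⁻²·s²) · (s⁻²·mol²) = m⁻²·A⁻¹·mol².

m⁻²·A⁻¹·mol²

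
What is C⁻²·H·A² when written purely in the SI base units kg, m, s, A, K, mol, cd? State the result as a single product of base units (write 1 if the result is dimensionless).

C = A·s = s·A (charge = current × time).
So C⁻² = s⁻²·A⁻².
H = Wb/A (inductance = flux per current),
    = kg·m²·s⁻²·A⁻².
Combining: C⁻²·H·A² = (s⁻²·A⁻²) · (kg·m²·s⁻²·A⁻²) · A² = kg·m²·s⁻⁴·A⁻².

kg·m²·s⁻⁴·A⁻²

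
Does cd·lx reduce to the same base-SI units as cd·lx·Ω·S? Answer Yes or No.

Yes

Left side:
  lx = m⁻²·cd.
  Combining: cd·lx = cd · (m⁻²·cd) = m⁻²·cd².
Right side:
  lx = lm/m² (illuminance = luminous flux per area),
      = m⁻²·cd.
  Ω = V/A (resistance = voltage per current),
      = kg·m²·s⁻³·A⁻².
  S = 1/Ω (conductance is reciprocal resistance),
      = kg⁻¹·m⁻²·s³·A².
  Combining: cd·lx·Ω·S = cd · (m⁻²·cd) · (kg·m²·s⁻³·A⁻²) · (kg⁻¹·m⁻²·s³·A²) = m⁻²·cd².
Both reduce to m⁻²·cd².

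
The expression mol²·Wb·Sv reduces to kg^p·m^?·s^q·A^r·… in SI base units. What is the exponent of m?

4

Wb = V·s (flux: a volt is a weber per second),
    = kg·m²·s⁻²·A⁻¹.
Sv = J/kg (equivalent dose = energy per mass),
    = m²·s⁻².
Combining: mol²·Wb·Sv = mol² · (kg·m²·s⁻²·A⁻¹) · (m²·s⁻²) = kg·m⁴·s⁻⁴·A⁻¹·mol².
The exponent of m is 4.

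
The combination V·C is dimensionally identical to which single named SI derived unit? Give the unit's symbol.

V = W/A (potential = power per current),
    = kg·m²·s⁻³·A⁻¹.
C = A·s = s·A (charge = current × time).
Combining: V·C = (kg·m²·s⁻³·A⁻¹) · (s·A) = kg·m²·s⁻².
kg·m²·s⁻² is the base-SI form of the joule.

J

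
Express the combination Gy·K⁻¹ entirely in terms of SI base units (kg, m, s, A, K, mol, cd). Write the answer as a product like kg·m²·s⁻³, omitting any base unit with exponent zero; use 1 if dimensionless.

m²·s⁻²·K⁻¹

Gy = J/kg (absorbed dose = energy per mass),
    = m²·s⁻².
Combining: Gy·K⁻¹ = (m²·s⁻²) · K⁻¹ = m²·s⁻²·K⁻¹.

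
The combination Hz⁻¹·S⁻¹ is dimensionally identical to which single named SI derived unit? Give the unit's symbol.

H

Hz = 1/s = s⁻¹ (frequency is cycles per second).
So Hz⁻¹ = s.
S = 1/Ω (conductance is reciprocal resistance),
    = kg⁻¹·m⁻²·s³·A².
So S⁻¹ = kg·m²·s⁻³·A⁻².
Combining: Hz⁻¹·S⁻¹ = s · (kg·m²·s⁻³·A⁻²) = kg·m²·s⁻²·A⁻².
kg·m²·s⁻²·A⁻² is the base-SI form of the henry.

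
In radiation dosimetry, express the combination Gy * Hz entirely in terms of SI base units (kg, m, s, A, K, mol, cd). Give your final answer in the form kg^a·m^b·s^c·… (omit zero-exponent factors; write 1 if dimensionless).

m²·s⁻³

Gy = J/kg (absorbed dose = energy per mass),
    = m²·s⁻².
Hz = 1/s = s⁻¹ (frequency is cycles per second).
Combining: Gy·Hz = (m²·s⁻²) · s⁻¹ = m²·s⁻³.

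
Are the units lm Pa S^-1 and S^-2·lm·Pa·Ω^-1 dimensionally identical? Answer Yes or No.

Left side:
  lm = cd·sr = cd (luminous flux; sr is dimensionless).
  Pa = N/m² (pressure = force per area),
      = kg·m⁻¹·s⁻².
  S = 1/Ω (conductance is reciprocal resistance),
      = kg⁻¹·m⁻²·s³·A².
  So S⁻¹ = kg·m²·s⁻³·A⁻².
  Combining: lm·Pa·S⁻¹ = cd · (kg·m⁻¹·s⁻²) · (kg·m²·s⁻³·A⁻²) = kg²·m·s⁻⁵·A⁻²·cd.
Right side:
  S = 1/Ω (conductance is reciprocal resistance),
      = kg⁻¹·m⁻²·s³·A².
  So S⁻² = kg²·m⁴·s⁻⁶·A⁻⁴.
  lm = cd·sr = cd (luminous flux; sr is dimensionless).
  Pa = N/m² (pressure = force per area),
      = kg·m⁻¹·s⁻².
  Ω = V/A (resistance = voltage per current),
      = kg·m²·s⁻³·A⁻².
  So Ω⁻¹ = kg⁻¹·m⁻²·s³·A².
  Combining: S⁻²·lm·Pa·Ω⁻¹ = (kg²·m⁴·s⁻⁶·A⁻⁴) · cd · (kg·m⁻¹·s⁻²) · (kg⁻¹·m⁻²·s³·A²) = kg²·m·s⁻⁵·A⁻²·cd.
Both reduce to kg²·m·s⁻⁵·A⁻²·cd.

Yes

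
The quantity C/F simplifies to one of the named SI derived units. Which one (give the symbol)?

V

C = A·s = s·A (charge = current × time).
F = C/V (capacitance = charge per voltage),
    = A·s/(kg·m²·s⁻³·A⁻¹) (substituting C and V),
    = kg⁻¹·m⁻²·s⁴·A².
So F⁻¹ = kg·m²·s⁻⁴·A⁻².
Combining: C·F⁻¹ = (s·A) · (kg·m²·s⁻⁴·A⁻²) = kg·m²·s⁻³·A⁻¹.
kg·m²·s⁻³·A⁻¹ is the base-SI form of the volt.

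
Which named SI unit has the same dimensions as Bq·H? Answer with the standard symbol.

Bq = s⁻¹.
H = kg·m²·s⁻²·A⁻².
Combining: Bq·H = s⁻¹ · (kg·m²·s⁻²·A⁻²) = kg·m²·s⁻³·A⁻².
kg·m²·s⁻³·A⁻² is the base-SI form of the ohm.

Ω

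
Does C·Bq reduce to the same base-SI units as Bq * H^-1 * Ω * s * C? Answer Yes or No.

Left side:
  C = s·A.
  Bq = s⁻¹.
  Combining: C·Bq = (s·A) · s⁻¹ = A.
Right side:
  Bq = s⁻¹.
  H = kg·m²·s⁻²·A⁻².
  So H⁻¹ = kg⁻¹·m⁻²·s²·A².
  Ω = kg·m²·s⁻³·A⁻².
  C = s·A.
  Combining: Bq·H⁻¹·Ω·s·C = s⁻¹ · (kg⁻¹·m⁻²·s²·A²) · (kg·m²·s⁻³·A⁻²) · s · (s·A) = A.
Both reduce to A.

Yes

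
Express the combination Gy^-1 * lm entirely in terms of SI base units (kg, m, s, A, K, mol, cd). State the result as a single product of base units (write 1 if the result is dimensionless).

m⁻²·s²·cd

Gy = m²·s⁻².
So Gy⁻¹ = m⁻²·s².
lm = cd.
Combining: Gy⁻¹·lm = (m⁻²·s²) · cd = m⁻²·s²·cd.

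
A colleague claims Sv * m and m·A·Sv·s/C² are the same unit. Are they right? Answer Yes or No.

Left side:
  Sv = m²·s⁻².
  Combining: Sv·m = (m²·s⁻²) · m = m³·s⁻².
Right side:
  C = s·A.
  So C⁻² = s⁻²·A⁻².
  Sv = m²·s⁻².
  Combining: m·A·C⁻²·Sv·s = m · A · (s⁻²·A⁻²) · (m²·s⁻²) · s = m³·s⁻³·A⁻¹.
Left is m³·s⁻²; right is m³·s⁻³·A⁻¹ — different.

No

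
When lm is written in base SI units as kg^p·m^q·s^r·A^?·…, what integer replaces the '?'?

lm = cd·sr = cd (luminous flux; sr is dimensionless).
The exponent of A is 0.

0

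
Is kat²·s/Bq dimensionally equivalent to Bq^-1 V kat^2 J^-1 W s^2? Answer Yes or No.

Left side:
  kat = mol/s = s⁻¹·mol (catalytic activity).
  So kat² = s⁻²·mol².
  Bq = 1/s = s⁻¹ (activity is decays per second).
  So Bq⁻¹ = s.
  Combining: kat²·Bq⁻¹·s = (s⁻²·mol²) · s · s = mol².
Right side:
  Bq = 1/s = s⁻¹ (activity is decays per second).
  So Bq⁻¹ = s.
  V = W/A (potential = power per current),
      = kg·m²·s⁻³·A⁻¹.
  kat = mol/s = s⁻¹·mol (catalytic activity).
  So kat² = s⁻²·mol².
  J = N·m (work = force × distance),
      = kg·m²·s⁻².
  So J⁻¹ = kg⁻¹·m⁻²·s².
  W = J/s (power = energy per time),
      = kg·m²·s⁻³.
  Combining: Bq⁻¹·V·kat²·J⁻¹·W·s² = s · (kg·m²·s⁻³·A⁻¹) · (s⁻²·mol²) · (kg⁻¹·m⁻²·s²) · (kg·m²·s⁻³) · s² = kg·m²·s⁻³·A⁻¹·mol².
Left is mol²; right is kg·m²·s⁻³·A⁻¹·mol² — different.

No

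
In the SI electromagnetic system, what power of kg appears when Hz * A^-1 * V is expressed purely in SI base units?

1

Hz = s⁻¹.
V = kg·m²·s⁻³·A⁻¹.
Combining: Hz·A⁻¹·V = s⁻¹ · A⁻¹ · (kg·m²·s⁻³·A⁻¹) = kg·m²·s⁻⁴·A⁻².
The exponent of kg is 1.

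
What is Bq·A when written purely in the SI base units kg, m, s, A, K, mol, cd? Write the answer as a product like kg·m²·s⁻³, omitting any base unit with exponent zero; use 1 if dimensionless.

s⁻¹·A

Bq = 1/s = s⁻¹ (activity is decays per second).
Combining: Bq·A = s⁻¹ · A = s⁻¹·A.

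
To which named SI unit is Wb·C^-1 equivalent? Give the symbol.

Ω

Wb = V·s (flux: a volt is a weber per second),
    = kg·m²·s⁻²·A⁻¹.
C = A·s = s·A (charge = current × time).
So C⁻¹ = s⁻¹·A⁻¹.
Combining: Wb·C⁻¹ = (kg·m²·s⁻²·A⁻¹) · (s⁻¹·A⁻¹) = kg·m²·s⁻³·A⁻².
kg·m²·s⁻³·A⁻² is the base-SI form of the ohm.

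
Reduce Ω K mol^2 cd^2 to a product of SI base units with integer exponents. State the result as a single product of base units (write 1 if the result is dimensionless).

Ω = V/A (resistance = voltage per current),
    = kg·m²·s⁻³·A⁻².
Combining: Ω·K·mol²·cd² = (kg·m²·s⁻³·A⁻²) · K · mol² · cd² = kg·m²·s⁻³·A⁻²·K·mol²·cd².

kg·m²·s⁻³·A⁻²·K·mol²·cd²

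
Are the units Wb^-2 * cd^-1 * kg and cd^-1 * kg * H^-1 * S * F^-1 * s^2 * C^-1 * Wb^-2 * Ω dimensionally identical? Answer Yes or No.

Left side:
  Wb = V·s (flux: a volt is a weber per second),
      = kg·m²·s⁻²·A⁻¹.
  So Wb⁻² = kg⁻²·m⁻⁴·s⁴·A².
  Combining: Wb⁻²·cd⁻¹·kg = (kg⁻²·m⁻⁴·s⁴·A²) · cd⁻¹ · kg = kg⁻¹·m⁻⁴·s⁴·A²·cd⁻¹.
Right side:
  H = Wb/A (inductance = flux per current),
      = kg·m²·s⁻²·A⁻².
  So H⁻¹ = kg⁻¹·m⁻²·s²·A².
  S = 1/Ω (conductance is reciprocal resistance),
      = kg⁻¹·m⁻²·s³·A².
  F = C/V (capacitance = charge per voltage),
      = A·s/(kg·m²·s⁻³·A⁻¹) (substituting C and V),
      = kg⁻¹·m⁻²·s⁴·A².
  So F⁻¹ = kg·m²·s⁻⁴·A⁻².
  C = A·s = s·A (charge = current × time).
  So C⁻¹ = s⁻¹·A⁻¹.
  Wb = V·s (flux: a volt is a weber per second),
      = kg·m²·s⁻²·A⁻¹.
  So Wb⁻² = kg⁻²·m⁻⁴·s⁴·A².
  Ω = V/A (resistance = voltage per current),
      = kg·m²·s⁻³·A⁻².
  Combining: cd⁻¹·kg·H⁻¹·S·F⁻¹·s²·C⁻¹·Wb⁻²·Ω = cd⁻¹ · kg · (kg⁻¹·m⁻²·s²·A²) · (kg⁻¹·m⁻²·s³·A²) · (kg·m²·s⁻⁴·A⁻²) · s² · (s⁻¹·A⁻¹) · (kg⁻²·m⁻⁴·s⁴·A²) · (kg·m²·s⁻³·A⁻²) = kg⁻¹·m⁻⁴·s³·A·cd⁻¹.
Left is kg⁻¹·m⁻⁴·s⁴·A²·cd⁻¹; right is kg⁻¹·m⁻⁴·s³·A·cd⁻¹ — different.

No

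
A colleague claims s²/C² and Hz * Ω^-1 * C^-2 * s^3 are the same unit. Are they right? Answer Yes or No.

Left side:
  C = s·A.
  So C⁻² = s⁻²·A⁻².
  Combining: C⁻²·s² = (s⁻²·A⁻²) · s² = A⁻².
Right side:
  Hz = s⁻¹.
  Ω = kg·m²·s⁻³·A⁻².
  So Ω⁻¹ = kg⁻¹·m⁻²·s³·A².
  C = s·A.
  So C⁻² = s⁻²·A⁻².
  Combining: Hz·Ω⁻¹·C⁻²·s³ = s⁻¹ · (kg⁻¹·m⁻²·s³·A²) · (s⁻²·A⁻²) · s³ = kg⁻¹·m⁻²·s³.
Left is A⁻²; right is kg⁻¹·m⁻²·s³ — different.

No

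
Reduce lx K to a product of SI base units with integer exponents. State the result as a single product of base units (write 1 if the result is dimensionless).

m⁻²·K·cd

lx = lm/m² (illuminance = luminous flux per area),
    = m⁻²·cd.
Combining: lx·K = (m⁻²·cd) · K = m⁻²·K·cd.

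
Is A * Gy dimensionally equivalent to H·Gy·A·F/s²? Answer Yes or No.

Yes

Left side:
  Gy = m²·s⁻².
  Combining: A·Gy = A · (m²·s⁻²) = m²·s⁻²·A.
Right side:
  H = Wb/A (inductance = flux per current),
      = kg·m²·s⁻²·A⁻².
  Gy = J/kg (absorbed dose = energy per mass),
      = m²·s⁻².
  F = C/V (capacitance = charge per voltage),
      = A·s/(kg·m²·s⁻³·A⁻¹) (substituting C and V),
      = kg⁻¹·m⁻²·s⁴·A².
  Combining: s⁻²·H·Gy·A·F = s⁻² · (kg·m²·s⁻²·A⁻²) · (m²·s⁻²) · A · (kg⁻¹·m⁻²·s⁴·A²) = m²·s⁻²·A.
Both reduce to m²·s⁻²·A.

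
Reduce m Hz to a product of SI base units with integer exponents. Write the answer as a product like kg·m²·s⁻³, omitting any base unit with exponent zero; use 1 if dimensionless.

m·s⁻¹

Hz = 1/s = s⁻¹ (frequency is cycles per second).
Combining: m·Hz = m · s⁻¹ = m·s⁻¹.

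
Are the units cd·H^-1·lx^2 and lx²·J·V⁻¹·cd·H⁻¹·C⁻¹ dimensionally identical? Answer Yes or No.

Yes

Left side:
  H = Wb/A (inductance = flux per current),
      = kg·m²·s⁻²·A⁻².
  So H⁻¹ = kg⁻¹·m⁻²·s²·A².
  lx = lm/m² (illuminance = luminous flux per area),
      = m⁻²·cd.
  So lx² = m⁻⁴·cd².
  Combining: cd·H⁻¹·lx² = cd · (kg⁻¹·m⁻²·s²·A²) · (m⁻⁴·cd²) = kg⁻¹·m⁻⁶·s²·A²·cd³.
Right side:
  lx = m⁻²·cd.
  So lx² = m⁻⁴·cd².
  J = kg·m²·s⁻².
  V = kg·m²·s⁻³·A⁻¹.
  So V⁻¹ = kg⁻¹·m⁻²·s³·A.
  H = kg·m²·s⁻²·A⁻².
  So H⁻¹ = kg⁻¹·m⁻²·s²·A².
  C = s·A.
  So C⁻¹ = s⁻¹·A⁻¹.
  Combining: lx²·J·V⁻¹·cd·H⁻¹·C⁻¹ = (m⁻⁴·cd²) · (kg·m²·s⁻²) · (kg⁻¹·m⁻²·s³·A) · cd · (kg⁻¹·m⁻²·s²·A²) · (s⁻¹·A⁻¹) = kg⁻¹·m⁻⁶·s²·A²·cd³.
Both reduce to kg⁻¹·m⁻⁶·s²·A²·cd³.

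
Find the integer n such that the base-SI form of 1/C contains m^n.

C = A·s = s·A (charge = current × time).
So C⁻¹ = s⁻¹·A⁻¹.
The exponent of m is 0.

0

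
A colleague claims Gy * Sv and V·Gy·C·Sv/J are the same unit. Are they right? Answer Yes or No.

Yes

Left side:
  Gy = J/kg (absorbed dose = energy per mass),
      = m²·s⁻².
  Sv = J/kg (equivalent dose = energy per mass),
      = m²·s⁻².
  Combining: Gy·Sv = (m²·s⁻²) · (m²·s⁻²) = m⁴·s⁻⁴.
Right side:
  V = W/A (potential = power per current),
      = kg·m²·s⁻³·A⁻¹.
  J = N·m (work = force × distance),
      = kg·m²·s⁻².
  So J⁻¹ = kg⁻¹·m⁻²·s².
  Gy = J/kg (absorbed dose = energy per mass),
      = m²·s⁻².
  C = A·s = s·A (charge = current × time).
  Sv = J/kg (equivalent dose = energy per mass),
      = m²·s⁻².
  Combining: V·J⁻¹·Gy·C·Sv = (kg·m²·s⁻³·A⁻¹) · (kg⁻¹·m⁻²·s²) · (m²·s⁻²) · (s·A) · (m²·s⁻²) = m⁴·s⁻⁴.
Both reduce to m⁴·s⁻⁴.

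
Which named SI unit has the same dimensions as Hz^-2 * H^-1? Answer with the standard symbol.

F

Hz = 1/s = s⁻¹ (frequency is cycles per second).
So Hz⁻² = s².
H = Wb/A (inductance = flux per current),
    = kg·m²·s⁻²·A⁻².
So H⁻¹ = kg⁻¹·m⁻²·s²·A².
Combining: Hz⁻²·H⁻¹ = s² · (kg⁻¹·m⁻²·s²·A²) = kg⁻¹·m⁻²·s⁴·A².
kg⁻¹·m⁻²·s⁴·A² is the base-SI form of the farad.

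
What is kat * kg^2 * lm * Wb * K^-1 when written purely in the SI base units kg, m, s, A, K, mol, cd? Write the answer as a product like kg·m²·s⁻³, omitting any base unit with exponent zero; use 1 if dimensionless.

kat = s⁻¹·mol.
lm = cd.
Wb = kg·m²·s⁻²·A⁻¹.
Combining: kat·kg²·lm·Wb·K⁻¹ = (s⁻¹·mol) · kg² · cd · (kg·m²·s⁻²·A⁻¹) · K⁻¹ = kg³·m²·s⁻³·A⁻¹·K⁻¹·mol·cd.

kg³·m²·s⁻³·A⁻¹·K⁻¹·mol·cd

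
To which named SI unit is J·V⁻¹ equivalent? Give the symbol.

C

J = kg·m²·s⁻².
V = kg·m²·s⁻³·A⁻¹.
So V⁻¹ = kg⁻¹·m⁻²·s³·A.
Combining: J·V⁻¹ = (kg·m²·s⁻²) · (kg⁻¹·m⁻²·s³·A) = s·A.
s·A is the base-SI form of the coulomb.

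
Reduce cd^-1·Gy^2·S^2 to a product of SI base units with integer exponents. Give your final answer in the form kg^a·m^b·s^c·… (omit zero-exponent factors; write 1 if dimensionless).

kg⁻²·s²·A⁴·cd⁻¹

Gy = J/kg (absorbed dose = energy per mass),
    = m²·s⁻².
So Gy² = m⁴·s⁻⁴.
S = 1/Ω (conductance is reciprocal resistance),
    = kg⁻¹·m⁻²·s³·A².
So S² = kg⁻²·m⁻⁴·s⁶·A⁴.
Combining: cd⁻¹·Gy²·S² = cd⁻¹ · (m⁴·s⁻⁴) · (kg⁻²·m⁻⁴·s⁶·A⁴) = kg⁻²·s²·A⁴·cd⁻¹.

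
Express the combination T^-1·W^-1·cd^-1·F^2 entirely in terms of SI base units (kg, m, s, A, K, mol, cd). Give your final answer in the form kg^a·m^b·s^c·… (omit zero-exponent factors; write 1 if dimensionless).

T = kg·s⁻²·A⁻¹.
So T⁻¹ = kg⁻¹·s²·A.
W = kg·m²·s⁻³.
So W⁻¹ = kg⁻¹·m⁻²·s³.
F = kg⁻¹·m⁻²·s⁴·A².
So F² = kg⁻²·m⁻⁴·s⁸·A⁴.
Combining: T⁻¹·W⁻¹·cd⁻¹·F² = (kg⁻¹·s²·A) · (kg⁻¹·m⁻²·s³) · cd⁻¹ · (kg⁻²·m⁻⁴·s⁸·A⁴) = kg⁻⁴·m⁻⁶·s¹³·A⁵·cd⁻¹.

kg⁻⁴·m⁻⁶·s¹³·A⁵·cd⁻¹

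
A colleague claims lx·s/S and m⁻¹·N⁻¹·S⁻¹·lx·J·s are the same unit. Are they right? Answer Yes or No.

Left side:
  lx = lm/m² (illuminance = luminous flux per area),
      = m⁻²·cd.
  S = 1/Ω (conductance is reciprocal resistance),
      = kg⁻¹·m⁻²·s³·A².
  So S⁻¹ = kg·m²·s⁻³·A⁻².
  Combining: lx·S⁻¹·s = (m⁻²·cd) · (kg·m²·s⁻³·A⁻²) · s = kg·s⁻²·A⁻²·cd.
Right side:
  N = kg·m/s² = kg·m·s⁻² (force = mass × acceleration).
  So N⁻¹ = kg⁻¹·m⁻¹·s².
  S = 1/Ω (conductance is reciprocal resistance),
      = kg⁻¹·m⁻²·s³·A².
  So S⁻¹ = kg·m²·s⁻³·A⁻².
  lx = lm/m² (illuminance = luminous flux per area),
      = m⁻²·cd.
  J = N·m (work = force × distance),
      = kg·m²·s⁻².
  Combining: m⁻¹·N⁻¹·S⁻¹·lx·J·s = m⁻¹ · (kg⁻¹·m⁻¹·s²) · (kg·m²·s⁻³·A⁻²) · (m⁻²·cd) · (kg·m²·s⁻²) · s = kg·s⁻²·A⁻²·cd.
Both reduce to kg·s⁻²·A⁻²·cd.

Yes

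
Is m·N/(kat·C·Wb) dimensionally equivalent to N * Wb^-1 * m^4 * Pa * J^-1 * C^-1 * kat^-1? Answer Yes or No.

Left side:
  N = kg·m/s² = kg·m·s⁻² (force = mass × acceleration).
  kat = mol/s = s⁻¹·mol (catalytic activity).
  So kat⁻¹ = s·mol⁻¹.
  C = A·s = s·A (charge = current × time).
  So C⁻¹ = s⁻¹·A⁻¹.
  Wb = V·s (flux: a volt is a weber per second),
      = kg·m²·s⁻²·A⁻¹.
  So Wb⁻¹ = kg⁻¹·m⁻²·s²·A.
  Combining: m·N·kat⁻¹·C⁻¹·Wb⁻¹ = m · (kg·m·s⁻²) · (s·mol⁻¹) · (s⁻¹·A⁻¹) · (kg⁻¹·m⁻²·s²·A) = mol⁻¹.
Right side:
  N = kg·m/s² = kg·m·s⁻² (force = mass × acceleration).
  Wb = V·s (flux: a volt is a weber per second),
      = kg·m²·s⁻²·A⁻¹.
  So Wb⁻¹ = kg⁻¹·m⁻²·s²·A.
  Pa = N/m² (pressure = force per area),
      = kg·m⁻¹·s⁻².
  J = N·m (work = force × distance),
      = kg·m²·s⁻².
  So J⁻¹ = kg⁻¹·m⁻²·s².
  C = A·s = s·A (charge = current × time).
  So C⁻¹ = s⁻¹·A⁻¹.
  kat = mol/s = s⁻¹·mol (catalytic activity).
  So kat⁻¹ = s·mol⁻¹.
  Combining: N·Wb⁻¹·m⁴·Pa·J⁻¹·C⁻¹·kat⁻¹ = (kg·m·s⁻²) · (kg⁻¹·m⁻²·s²·A) · m⁴ · (kg·m⁻¹·s⁻²) · (kg⁻¹·m⁻²·s²) · (s⁻¹·A⁻¹) · (s·mol⁻¹) = mol⁻¹.
Both reduce to mol⁻¹.

Yes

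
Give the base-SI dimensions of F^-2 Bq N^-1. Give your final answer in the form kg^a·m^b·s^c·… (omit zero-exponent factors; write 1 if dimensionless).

F = C/V (capacitance = charge per voltage),
    = A·s/(kg·m²·s⁻³·A⁻¹) (substituting C and V),
    = kg⁻¹·m⁻²·s⁴·A².
So F⁻² = kg²·m⁴·s⁻⁸·A⁻⁴.
Bq = 1/s = s⁻¹ (activity is decays per second).
N = kg·m/s² = kg·m·s⁻² (force = mass × acceleration).
So N⁻¹ = kg⁻¹·m⁻¹·s².
Combining: F⁻²·Bq·N⁻¹ = (kg²·m⁴·s⁻⁸·A⁻⁴) · s⁻¹ · (kg⁻¹·m⁻¹·s²) = kg·m³·s⁻⁷·A⁻⁴.

kg·m³·s⁻⁷·A⁻⁴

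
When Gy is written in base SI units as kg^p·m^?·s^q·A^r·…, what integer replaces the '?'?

2

Gy = J/kg (absorbed dose = energy per mass),
    = m²·s⁻².
The exponent of m is 2.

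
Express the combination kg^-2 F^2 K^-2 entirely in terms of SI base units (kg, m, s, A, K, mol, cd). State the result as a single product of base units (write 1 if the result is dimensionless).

kg⁻⁴·m⁻⁴·s⁸·A⁴·K⁻²

F = C/V (capacitance = charge per voltage),
    = A·s/(kg·m²·s⁻³·A⁻¹) (substituting C and V),
    = kg⁻¹·m⁻²·s⁴·A².
So F² = kg⁻²·m⁻⁴·s⁸·A⁴.
Combining: kg⁻²·F²·K⁻² = kg⁻² · (kg⁻²·m⁻⁴·s⁸·A⁴) · K⁻² = kg⁻⁴·m⁻⁴·s⁸·A⁴·K⁻².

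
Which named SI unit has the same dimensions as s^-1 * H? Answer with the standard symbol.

Ω

H = kg·m²·s⁻²·A⁻².
Combining: s⁻¹·H = s⁻¹ · (kg·m²·s⁻²·A⁻²) = kg·m²·s⁻³·A⁻².
kg·m²·s⁻³·A⁻² is the base-SI form of the ohm.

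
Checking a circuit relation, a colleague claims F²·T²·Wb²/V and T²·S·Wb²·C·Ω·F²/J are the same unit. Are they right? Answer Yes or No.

Left side:
  F = kg⁻¹·m⁻²·s⁴·A².
  So F² = kg⁻²·m⁻⁴·s⁸·A⁴.
  T = kg·s⁻²·A⁻¹.
  So T² = kg²·s⁻⁴·A⁻².
  V = kg·m²·s⁻³·A⁻¹.
  So V⁻¹ = kg⁻¹·m⁻²·s³·A.
  Wb = kg·m²·s⁻²·A⁻¹.
  So Wb² = kg²·m⁴·s⁻⁴·A⁻².
  Combining: F²·T²·V⁻¹·Wb² = (kg⁻²·m⁻⁴·s⁸·A⁴) · (kg²·s⁻⁴·A⁻²) · (kg⁻¹·m⁻²·s³·A) · (kg²·m⁴·s⁻⁴·A⁻²) = kg·m⁻²·s³·A.
Right side:
  T = Wb/m² (flux density = flux per area),
      = kg·s⁻²·A⁻¹.
  So T² = kg²·s⁻⁴·A⁻².
  J = N·m (work = force × distance),
      = kg·m²·s⁻².
  So J⁻¹ = kg⁻¹·m⁻²·s².
  S = 1/Ω (conductance is reciprocal resistance),
      = kg⁻¹·m⁻²·s³·A².
  Wb = V·s (flux: a volt is a weber per second),
      = kg·m²·s⁻²·A⁻¹.
  So Wb² = kg²·m⁴·s⁻⁴·A⁻².
  C = A·s = s·A (charge = current × time).
  Ω = V/A (resistance = voltage per current),
      = kg·m²·s⁻³·A⁻².
  F = C/V (capacitance = charge per voltage),
      = A·s/(kg·m²·s⁻³·A⁻¹) (substituting C and V),
      = kg⁻¹·m⁻²·s⁴·A².
  So F² = kg⁻²·m⁻⁴·s⁸·A⁴.
  Combining: T²·J⁻¹·S·Wb²·C·Ω·F² = (kg²·s⁻⁴·A⁻²) · (kg⁻¹·m⁻²·s²) · (kg⁻¹·m⁻²·s³·A²) · (kg²·m⁴·s⁻⁴·A⁻²) · (s·A) · (kg·m²·s⁻³·A⁻²) · (kg⁻²·m⁻⁴·s⁸·A⁴) = kg·m⁻²·s³·A.
Both reduce to kg·m⁻²·s³·A.

Yes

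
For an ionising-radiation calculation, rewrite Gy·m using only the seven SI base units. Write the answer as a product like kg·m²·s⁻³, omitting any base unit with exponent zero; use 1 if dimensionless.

Gy = J/kg (absorbed dose = energy per mass),
    = m²·s⁻².
Combining: Gy·m = (m²·s⁻²) · m = m³·s⁻².

m³·s⁻²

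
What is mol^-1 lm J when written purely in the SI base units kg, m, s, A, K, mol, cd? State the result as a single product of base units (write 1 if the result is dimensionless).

lm = cd·sr = cd (luminous flux; sr is dimensionless).
J = N·m (work = force × distance),
    = kg·m²·s⁻².
Combining: mol⁻¹·lm·J = mol⁻¹ · cd · (kg·m²·s⁻²) = kg·m²·s⁻²·mol⁻¹·cd.

kg·m²·s⁻²·mol⁻¹·cd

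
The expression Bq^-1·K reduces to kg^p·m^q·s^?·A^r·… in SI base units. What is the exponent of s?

Bq = 1/s = s⁻¹ (activity is decays per second).
So Bq⁻¹ = s.
Combining: Bq⁻¹·K = s · K = s·K.
The exponent of s is 1.

1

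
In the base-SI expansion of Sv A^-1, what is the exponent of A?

Sv = J/kg (equivalent dose = energy per mass),
    = m²·s⁻².
Combining: Sv·A⁻¹ = (m²·s⁻²) · A⁻¹ = m²·s⁻²·A⁻¹.
The exponent of A is -1.

-1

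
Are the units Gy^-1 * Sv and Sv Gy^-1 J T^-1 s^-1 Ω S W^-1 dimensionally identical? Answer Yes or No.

No

Left side:
  Gy = J/kg (absorbed dose = energy per mass),
      = m²·s⁻².
  So Gy⁻¹ = m⁻²·s².
  Sv = J/kg (equivalent dose = energy per mass),
      = m²·s⁻².
  Combining: Gy⁻¹·Sv = (m⁻²·s²) · (m²·s⁻²) = 1.
Right side:
  Sv = J/kg (equivalent dose = energy per mass),
      = m²·s⁻².
  Gy = J/kg (absorbed dose = energy per mass),
      = m²·s⁻².
  So Gy⁻¹ = m⁻²·s².
  J = N·m (work = force × distance),
      = kg·m²·s⁻².
  T = Wb/m² (flux density = flux per area),
      = kg·s⁻²·A⁻¹.
  So T⁻¹ = kg⁻¹·s²·A.
  Ω = V/A (resistance = voltage per current),
      = kg·m²·s⁻³·A⁻².
  S = 1/Ω (conductance is reciprocal resistance),
      = kg⁻¹·m⁻²·s³·A².
  W = J/s (power = energy per time),
      = kg·m²·s⁻³.
  So W⁻¹ = kg⁻¹·m⁻²·s³.
  Combining: Sv·Gy⁻¹·J·T⁻¹·s⁻¹·Ω·S·W⁻¹ = (m²·s⁻²) · (m⁻²·s²) · (kg·m²·s⁻²) · (kg⁻¹·s²·A) · s⁻¹ · (kg·m²·s⁻³·A⁻²) · (kg⁻¹·m⁻²·s³·A²) · (kg⁻¹·m⁻²·s³) = kg⁻¹·s²·A.
Left is 1; right is kg⁻¹·s²·A — different.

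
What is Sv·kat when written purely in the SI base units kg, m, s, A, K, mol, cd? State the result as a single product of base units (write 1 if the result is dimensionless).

Sv = J/kg (equivalent dose = energy per mass),
    = m²·s⁻².
kat = mol/s = s⁻¹·mol (catalytic activity).
Combining: Sv·kat = (m²·s⁻²) · (s⁻¹·mol) = m²·s⁻³·mol.

m²·s⁻³·mol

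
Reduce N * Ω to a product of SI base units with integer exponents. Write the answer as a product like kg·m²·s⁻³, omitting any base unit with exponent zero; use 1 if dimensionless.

N = kg·m·s⁻².
Ω = kg·m²·s⁻³·A⁻².
Combining: N·Ω = (kg·m·s⁻²) · (kg·m²·s⁻³·A⁻²) = kg²·m³·s⁻⁵·A⁻².

kg²·m³·s⁻⁵·A⁻²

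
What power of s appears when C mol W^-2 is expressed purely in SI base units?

7

C = A·s = s·A (charge = current × time).
W = J/s (power = energy per time),
    = kg·m²·s⁻³.
So W⁻² = kg⁻²·m⁻⁴·s⁶.
Combining: C·mol·W⁻² = (s·A) · mol · (kg⁻²·m⁻⁴·s⁶) = kg⁻²·m⁻⁴·s⁷·A·mol.
The exponent of s is 7.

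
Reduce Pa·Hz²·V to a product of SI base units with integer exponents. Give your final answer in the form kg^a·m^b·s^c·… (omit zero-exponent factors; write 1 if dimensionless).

kg²·m·s⁻⁷·A⁻¹

Pa = kg·m⁻¹·s⁻².
Hz = s⁻¹.
So Hz² = s⁻².
V = kg·m²·s⁻³·A⁻¹.
Combining: Pa·Hz²·V = (kg·m⁻¹·s⁻²) · s⁻² · (kg·m²·s⁻³·A⁻¹) = kg²·m·s⁻⁷·A⁻¹.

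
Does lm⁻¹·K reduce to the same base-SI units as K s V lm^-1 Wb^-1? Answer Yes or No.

Left side:
  lm = cd.
  So lm⁻¹ = cd⁻¹.
  Combining: lm⁻¹·K = cd⁻¹ · K = K·cd⁻¹.
Right side:
  V = W/A (potential = power per current),
      = kg·m²·s⁻³·A⁻¹.
  lm = cd·sr = cd (luminous flux; sr is dimensionless).
  So lm⁻¹ = cd⁻¹.
  Wb = V·s (flux: a volt is a weber per second),
      = kg·m²·s⁻²·A⁻¹.
  So Wb⁻¹ = kg⁻¹·m⁻²·s²·A.
  Combining: K·s·V·lm⁻¹·Wb⁻¹ = K · s · (kg·m²·s⁻³·A⁻¹) · cd⁻¹ · (kg⁻¹·m⁻²·s²·A) = K·cd⁻¹.
Both reduce to K·cd⁻¹.

Yes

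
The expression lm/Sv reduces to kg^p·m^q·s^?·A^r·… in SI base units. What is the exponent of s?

2

Sv = J/kg (equivalent dose = energy per mass),
    = m²·s⁻².
So Sv⁻¹ = m⁻²·s².
lm = cd·sr = cd (luminous flux; sr is dimensionless).
Combining: Sv⁻¹·lm = (m⁻²·s²) · cd = m⁻²·s²·cd.
The exponent of s is 2.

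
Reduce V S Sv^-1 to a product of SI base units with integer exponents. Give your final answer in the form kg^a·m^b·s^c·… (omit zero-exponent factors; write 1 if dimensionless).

V = W/A (potential = power per current),
    = kg·m²·s⁻³·A⁻¹.
S = 1/Ω (conductance is reciprocal resistance),
    = kg⁻¹·m⁻²·s³·A².
Sv = J/kg (equivalent dose = energy per mass),
    = m²·s⁻².
So Sv⁻¹ = m⁻²·s².
Combining: V·S·Sv⁻¹ = (kg·m²·s⁻³·A⁻¹) · (kg⁻¹·m⁻²·s³·A²) · (m⁻²·s²) = m⁻²·s²·A.

m⁻²·s²·A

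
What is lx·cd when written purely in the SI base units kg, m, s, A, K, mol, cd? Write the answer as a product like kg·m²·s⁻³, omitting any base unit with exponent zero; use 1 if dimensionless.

m⁻²·cd²

lx = lm/m² (illuminance = luminous flux per area),
    = m⁻²·cd.
Combining: lx·cd = (m⁻²·cd) · cd = m⁻²·cd².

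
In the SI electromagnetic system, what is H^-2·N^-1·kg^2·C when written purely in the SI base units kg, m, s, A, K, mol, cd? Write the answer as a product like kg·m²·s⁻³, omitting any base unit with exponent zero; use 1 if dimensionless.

kg⁻¹·m⁻⁵·s⁷·A⁵

H = Wb/A (inductance = flux per current),
    = kg·m²·s⁻²·A⁻².
So H⁻² = kg⁻²·m⁻⁴·s⁴·A⁴.
N = kg·m/s² = kg·m·s⁻² (force = mass × acceleration).
So N⁻¹ = kg⁻¹·m⁻¹·s².
C = A·s = s·A (charge = current × time).
Combining: H⁻²·N⁻¹·kg²·C = (kg⁻²·m⁻⁴·s⁴·A⁴) · (kg⁻¹·m⁻¹·s²) · kg² · (s·A) = kg⁻¹·m⁻⁵·s⁷·A⁵.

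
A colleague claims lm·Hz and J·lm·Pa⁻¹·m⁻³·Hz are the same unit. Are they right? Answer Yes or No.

Left side:
  lm = cd·sr = cd (luminous flux; sr is dimensionless).
  Hz = 1/s = s⁻¹ (frequency is cycles per second).
  Combining: lm·Hz = cd · s⁻¹ = s⁻¹·cd.
Right side:
  J = kg·m²·s⁻².
  lm = cd.
  Pa = kg·m⁻¹·s⁻².
  So Pa⁻¹ = kg⁻¹·m·s².
  Hz = s⁻¹.
  Combining: J·lm·Pa⁻¹·m⁻³·Hz = (kg·m²·s⁻²) · cd · (kg⁻¹·m·s²) · m⁻³ · s⁻¹ = s⁻¹·cd.
Both reduce to s⁻¹·cd.

Yes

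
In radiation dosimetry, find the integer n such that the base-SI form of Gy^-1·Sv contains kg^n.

0

Gy = J/kg (absorbed dose = energy per mass),
    = m²·s⁻².
So Gy⁻¹ = m⁻²·s².
Sv = J/kg (equivalent dose = energy per mass),
    = m²·s⁻².
Combining: Gy⁻¹·Sv = (m⁻²·s²) · (m²·s⁻²) = 1.
The exponent of kg is 0.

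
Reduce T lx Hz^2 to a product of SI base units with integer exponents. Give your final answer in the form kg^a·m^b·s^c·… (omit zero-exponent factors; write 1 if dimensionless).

T = Wb/m² (flux density = flux per area),
    = kg·s⁻²·A⁻¹.
lx = lm/m² (illuminance = luminous flux per area),
    = m⁻²·cd.
Hz = 1/s = s⁻¹ (frequency is cycles per second).
So Hz² = s⁻².
Combining: T·lx·Hz² = (kg·s⁻²·A⁻¹) · (m⁻²·cd) · s⁻² = kg·m⁻²·s⁻⁴·A⁻¹·cd.

kg·m⁻²·s⁻⁴·A⁻¹·cd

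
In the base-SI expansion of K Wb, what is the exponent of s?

Wb = V·s (flux: a volt is a weber per second),
    = kg·m²·s⁻²·A⁻¹.
Combining: K·Wb = K · (kg·m²·s⁻²·A⁻¹) = kg·m²·s⁻²·A⁻¹·K.
The exponent of s is -2.

-2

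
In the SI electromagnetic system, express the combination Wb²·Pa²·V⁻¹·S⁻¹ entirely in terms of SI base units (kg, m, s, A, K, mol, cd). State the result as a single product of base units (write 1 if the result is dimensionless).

Wb = kg·m²·s⁻²·A⁻¹.
So Wb² = kg²·m⁴·s⁻⁴·A⁻².
Pa = kg·m⁻¹·s⁻².
So Pa² = kg²·m⁻²·s⁻⁴.
V = kg·m²·s⁻³·A⁻¹.
So V⁻¹ = kg⁻¹·m⁻²·s³·A.
S = kg⁻¹·m⁻²·s³·A².
So S⁻¹ = kg·m²·s⁻³·A⁻².
Combining: Wb²·Pa²·V⁻¹·S⁻¹ = (kg²·m⁴·s⁻⁴·A⁻²) · (kg²·m⁻²·s⁻⁴) · (kg⁻¹·m⁻²·s³·A) · (kg·m²·s⁻³·A⁻²) = kg⁴·m²·s⁻⁸·A⁻³.

kg⁴·m²·s⁻⁸·A⁻³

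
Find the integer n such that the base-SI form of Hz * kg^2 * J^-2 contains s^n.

3

Hz = 1/s = s⁻¹ (frequency is cycles per second).
J = N·m (work = force × distance),
    = kg·m²·s⁻².
So J⁻² = kg⁻²·m⁻⁴·s⁴.
Combining: Hz·kg²·J⁻² = s⁻¹ · kg² · (kg⁻²·m⁻⁴·s⁴) = m⁻⁴·s³.
The exponent of s is 3.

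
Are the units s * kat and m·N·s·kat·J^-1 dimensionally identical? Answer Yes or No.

Yes

Left side:
  kat = mol/s = s⁻¹·mol (catalytic activity).
  Combining: s·kat = s · (s⁻¹·mol) = mol.
Right side:
  N = kg·m·s⁻².
  kat = s⁻¹·mol.
  J = kg·m²·s⁻².
  So J⁻¹ = kg⁻¹·m⁻²·s².
  Combining: m·N·s·kat·J⁻¹ = m · (kg·m·s⁻²) · s · (s⁻¹·mol) · (kg⁻¹·m⁻²·s²) = mol.
Both reduce to mol.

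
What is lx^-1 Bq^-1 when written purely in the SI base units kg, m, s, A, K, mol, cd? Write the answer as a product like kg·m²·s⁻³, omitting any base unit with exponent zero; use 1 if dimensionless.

m²·s·cd⁻¹

lx = lm/m² (illuminance = luminous flux per area),
    = m⁻²·cd.
So lx⁻¹ = m²·cd⁻¹.
Bq = 1/s = s⁻¹ (activity is decays per second).
So Bq⁻¹ = s.
Combining: lx⁻¹·Bq⁻¹ = (m²·cd⁻¹) · s = m²·s·cd⁻¹.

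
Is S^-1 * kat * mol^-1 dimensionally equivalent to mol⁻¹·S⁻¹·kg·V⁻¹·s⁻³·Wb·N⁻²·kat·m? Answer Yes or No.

No

Left side:
  S = kg⁻¹·m⁻²·s³·A².
  So S⁻¹ = kg·m²·s⁻³·A⁻².
  kat = s⁻¹·mol.
  Combining: S⁻¹·kat·mol⁻¹ = (kg·m²·s⁻³·A⁻²) · (s⁻¹·mol) · mol⁻¹ = kg·m²·s⁻⁴·A⁻².
Right side:
  S = 1/Ω (conductance is reciprocal resistance),
      = kg⁻¹·m⁻²·s³·A².
  So S⁻¹ = kg·m²·s⁻³·A⁻².
  V = W/A (potential = power per current),
      = kg·m²·s⁻³·A⁻¹.
  So V⁻¹ = kg⁻¹·m⁻²·s³·A.
  Wb = V·s (flux: a volt is a weber per second),
      = kg·m²·s⁻²·A⁻¹.
  N = kg·m/s² = kg·m·s⁻² (force = mass × acceleration).
  So N⁻² = kg⁻²·m⁻²·s⁴.
  kat = mol/s = s⁻¹·mol (catalytic activity).
  Combining: mol⁻¹·S⁻¹·kg·V⁻¹·s⁻³·Wb·N⁻²·kat·m = mol⁻¹ · (kg·m²·s⁻³·A⁻²) · kg · (kg⁻¹·m⁻²·s³·A) · s⁻³ · (kg·m²·s⁻²·A⁻¹) · (kg⁻²·m⁻²·s⁴) · (s⁻¹·mol) · m = m·s⁻²·A⁻².
Left is kg·m²·s⁻⁴·A⁻²; right is m·s⁻²·A⁻² — different.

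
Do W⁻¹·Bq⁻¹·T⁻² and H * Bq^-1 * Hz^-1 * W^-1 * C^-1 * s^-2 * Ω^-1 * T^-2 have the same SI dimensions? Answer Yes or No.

Left side:
  W = kg·m²·s⁻³.
  So W⁻¹ = kg⁻¹·m⁻²·s³.
  Bq = s⁻¹.
  So Bq⁻¹ = s.
  T = kg·s⁻²·A⁻¹.
  So T⁻² = kg⁻²·s⁴·A².
  Combining: W⁻¹·Bq⁻¹·T⁻² = (kg⁻¹·m⁻²·s³) · s · (kg⁻²·s⁴·A²) = kg⁻³·m⁻²·s⁸·A².
Right side:
  H = kg·m²·s⁻²·A⁻².
  Bq = s⁻¹.
  So Bq⁻¹ = s.
  Hz = s⁻¹.
  So Hz⁻¹ = s.
  W = kg·m²·s⁻³.
  So W⁻¹ = kg⁻¹·m⁻²·s³.
  C = s·A.
  So C⁻¹ = s⁻¹·A⁻¹.
  Ω = kg·m²·s⁻³·A⁻².
  So Ω⁻¹ = kg⁻¹·m⁻²·s³·A².
  T = kg·s⁻²·A⁻¹.
  So T⁻² = kg⁻²·s⁴·A².
  Combining: H·Bq⁻¹·Hz⁻¹·W⁻¹·C⁻¹·s⁻²·Ω⁻¹·T⁻² = (kg·m²·s⁻²·A⁻²) · s · s · (kg⁻¹·m⁻²·s³) · (s⁻¹·A⁻¹) · s⁻² · (kg⁻¹·m⁻²·s³·A²) · (kg⁻²·s⁴·A²) = kg⁻³·m⁻²·s⁷·A.
Left is kg⁻³·m⁻²·s⁸·A²; right is kg⁻³·m⁻²·s⁷·A — different.

No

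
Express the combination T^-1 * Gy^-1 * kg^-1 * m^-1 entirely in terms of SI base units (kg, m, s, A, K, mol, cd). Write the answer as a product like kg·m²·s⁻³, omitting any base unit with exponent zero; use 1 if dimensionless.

kg⁻²·m⁻³·s⁴·A

T = kg·s⁻²·A⁻¹.
So T⁻¹ = kg⁻¹·s²·A.
Gy = m²·s⁻².
So Gy⁻¹ = m⁻²·s².
Combining: T⁻¹·Gy⁻¹·kg⁻¹·m⁻¹ = (kg⁻¹·s²·A) · (m⁻²·s²) · kg⁻¹ · m⁻¹ = kg⁻²·m⁻³·s⁴·A.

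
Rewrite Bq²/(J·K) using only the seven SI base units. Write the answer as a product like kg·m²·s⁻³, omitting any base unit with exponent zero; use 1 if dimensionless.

kg⁻¹·m⁻²·K⁻¹

J = N·m (work = force × distance),
    = kg·m²·s⁻².
So J⁻¹ = kg⁻¹·m⁻²·s².
Bq = 1/s = s⁻¹ (activity is decays per second).
So Bq² = s⁻².
Combining: J⁻¹·K⁻¹·Bq² = (kg⁻¹·m⁻²·s²) · K⁻¹ · s⁻² = kg⁻¹·m⁻²·K⁻¹.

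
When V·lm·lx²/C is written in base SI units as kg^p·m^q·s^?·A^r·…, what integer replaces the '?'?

-4

V = W/A (potential = power per current),
    = kg·m²·s⁻³·A⁻¹.
C = A·s = s·A (charge = current × time).
So C⁻¹ = s⁻¹·A⁻¹.
lm = cd·sr = cd (luminous flux; sr is dimensionless).
lx = lm/m² (illuminance = luminous flux per area),
    = m⁻²·cd.
So lx² = m⁻⁴·cd².
Combining: V·C⁻¹·lm·lx² = (kg·m²·s⁻³·A⁻¹) · (s⁻¹·A⁻¹) · cd · (m⁻⁴·cd²) = kg·m⁻²·s⁻⁴·A⁻²·cd³.
The exponent of s is -4.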